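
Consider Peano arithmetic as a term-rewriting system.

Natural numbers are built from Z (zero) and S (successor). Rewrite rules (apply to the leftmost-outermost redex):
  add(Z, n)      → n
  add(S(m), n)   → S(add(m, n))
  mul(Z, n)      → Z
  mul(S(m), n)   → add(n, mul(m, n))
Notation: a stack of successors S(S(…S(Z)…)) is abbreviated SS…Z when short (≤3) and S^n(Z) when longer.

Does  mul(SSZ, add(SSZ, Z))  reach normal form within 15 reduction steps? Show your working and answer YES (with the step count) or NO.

Answer: YES — reaches normal form S^4(Z) in 15 ≤ 15 steps

Reduction:
  start: mul(SSZ, add(SSZ, Z))
  step 1: add(add(SSZ, Z), mul(SZ, add(SSZ, Z)))
  step 2: add(S(add(SZ, Z)), mul(SZ, add(SSZ, Z)))
  step 3: S(add(add(SZ, Z), mul(SZ, add(SSZ, Z))))
  step 4: S(add(S(add(Z, Z)), mul(SZ, add(SSZ, Z))))
  step 5: S(S(add(add(Z, Z), mul(SZ, add(SSZ, Z)))))
  step 6: S(S(add(Z, mul(SZ, add(SSZ, Z)))))
  step 7: S(S(mul(SZ, add(SSZ, Z))))
  step 8: S(S(add(add(SSZ, Z), mul(Z, add(SSZ, Z)))))
  step 9: S(S(add(S(add(SZ, Z)), mul(Z, add(SSZ, Z)))))
  step 10: S(S(S(add(add(SZ, Z), mul(Z, add(SSZ, Z))))))
  step 11: S(S(S(add(S(add(Z, Z)), mul(Z, add(SSZ, Z))))))
  step 12: S(S(S(S(add(add(Z, Z), mul(Z, add(SSZ, Z)))))))
  step 13: S(S(S(S(add(Z, mul(Z, add(SSZ, Z)))))))
  step 14: S(S(S(S(mul(Z, add(SSZ, Z))))))
  step 15: S^4(Z)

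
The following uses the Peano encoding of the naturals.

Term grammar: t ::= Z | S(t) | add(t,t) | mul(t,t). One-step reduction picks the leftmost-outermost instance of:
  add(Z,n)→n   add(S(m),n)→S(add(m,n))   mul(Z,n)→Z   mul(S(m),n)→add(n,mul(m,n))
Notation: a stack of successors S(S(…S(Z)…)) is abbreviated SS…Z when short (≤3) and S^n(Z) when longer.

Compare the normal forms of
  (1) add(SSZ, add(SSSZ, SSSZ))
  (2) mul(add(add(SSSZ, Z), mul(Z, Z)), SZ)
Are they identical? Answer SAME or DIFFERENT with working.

Term A:
  start: add(SSZ, add(SSSZ, SSSZ))
  [1] S(add(SZ, add(SSSZ, SSSZ)))
  [2] S(S(add(Z, add(SSSZ, SSSZ))))
  [3] S(S(add(SSSZ, SSSZ)))
  [4] S(S(S(add(SSZ, SSSZ))))
  [5] S(S(S(S(add(SZ, SSSZ)))))
  [6] S(S(S(S(S(add(Z, SSSZ))))))
  [7] S^8(Z)

Term B:
  start: mul(add(add(SSSZ, Z), mul(Z, Z)), SZ)
  [1] mul(add(S(add(SSZ, Z)), mul(Z, Z)), SZ)
  [2] mul(S(add(add(SSZ, Z), mul(Z, Z))), SZ)
  [3] add(SZ, mul(add(add(SSZ, Z), mul(Z, Z)), SZ))
  [4] S(add(Z, mul(add(add(SSZ, Z), mul(Z, Z)), SZ)))
  [5] S(mul(add(add(SSZ, Z), mul(Z, Z)), SZ))
  [6] S(mul(add(S(add(SZ, Z)), mul(Z, Z)), SZ))
  [7] S(mul(S(add(add(SZ, Z), mul(Z, Z))), SZ))
  [8] S(add(SZ, mul(add(add(SZ, Z), mul(Z, Z)), SZ)))
  [9] S(S(add(Z, mul(add(add(SZ, Z), mul(Z, Z)), SZ))))
  [10] S(S(mul(add(add(SZ, Z), mul(Z, Z)), SZ)))
  [11] S(S(mul(add(S(add(Z, Z)), mul(Z, Z)), SZ)))
  [12] S(S(mul(S(add(add(Z, Z), mul(Z, Z))), SZ)))
  [13] S(S(add(SZ, mul(add(add(Z, Z), mul(Z, Z)), SZ))))
  [14] S(S(S(add(Z, mul(add(add(Z, Z), mul(Z, Z)), SZ)))))
  [15] S(S(S(mul(add(add(Z, Z), mul(Z, Z)), SZ))))
  [16] S(S(S(mul(add(Z, mul(Z, Z)), SZ))))
  [17] S(S(S(mul(mul(Z, Z), SZ))))
  [18] S(S(S(mul(Z, SZ))))
  [19] SSSZ

Answer: DIFFERENT — A ⇓ S^8(Z), B ⇓ SSSZ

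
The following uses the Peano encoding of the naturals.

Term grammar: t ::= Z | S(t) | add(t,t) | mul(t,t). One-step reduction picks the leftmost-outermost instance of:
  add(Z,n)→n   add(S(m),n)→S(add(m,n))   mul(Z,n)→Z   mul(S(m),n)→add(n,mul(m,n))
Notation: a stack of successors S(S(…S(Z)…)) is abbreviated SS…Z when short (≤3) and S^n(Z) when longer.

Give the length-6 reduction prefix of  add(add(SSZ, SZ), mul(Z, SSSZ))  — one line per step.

  start: add(add(SSZ, SZ), mul(Z, SSSZ))
  →1  add(S(add(SZ, SZ)), mul(Z, SSSZ))
  →2  S(add(add(SZ, SZ), mul(Z, SSSZ)))
  →3  S(add(S(add(Z, SZ)), mul(Z, SSSZ)))
  →4  S(S(add(add(Z, SZ), mul(Z, SSSZ))))
  →5  S(S(add(SZ, mul(Z, SSSZ))))
  →6  S(S(S(add(Z, mul(Z, SSSZ)))))

Answer: after 6 steps: S(S(S(add(Z, mul(Z, SSSZ)))))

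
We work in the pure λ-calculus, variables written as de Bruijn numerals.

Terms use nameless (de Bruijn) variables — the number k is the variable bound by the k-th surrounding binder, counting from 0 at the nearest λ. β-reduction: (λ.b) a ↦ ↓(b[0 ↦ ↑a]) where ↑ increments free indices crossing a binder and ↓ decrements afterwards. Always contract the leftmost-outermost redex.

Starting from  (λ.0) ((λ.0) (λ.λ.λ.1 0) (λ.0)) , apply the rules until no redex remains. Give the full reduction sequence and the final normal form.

Answer: normal form = λ.λ.1 0  (in 3 steps)

Derivation:
  start: (λ.0) ((λ.0) (λ.λ.λ.1 0) (λ.0))
  step 1: (λ.0) (λ.λ.λ.1 0) (λ.0)
  step 2: (λ.λ.λ.1 0) (λ.0)
  step 3: λ.λ.1 0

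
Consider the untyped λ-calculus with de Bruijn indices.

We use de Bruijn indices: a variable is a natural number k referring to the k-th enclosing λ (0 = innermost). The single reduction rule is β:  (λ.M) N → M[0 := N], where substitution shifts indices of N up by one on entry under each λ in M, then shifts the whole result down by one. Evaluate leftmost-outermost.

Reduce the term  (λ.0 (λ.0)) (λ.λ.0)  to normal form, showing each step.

Answer: normal form = λ.0  (in 2 steps)

Reduction:
  start: (λ.0 (λ.0)) (λ.λ.0)
  [1] (λ.λ.0) (λ.0)
  [2] λ.0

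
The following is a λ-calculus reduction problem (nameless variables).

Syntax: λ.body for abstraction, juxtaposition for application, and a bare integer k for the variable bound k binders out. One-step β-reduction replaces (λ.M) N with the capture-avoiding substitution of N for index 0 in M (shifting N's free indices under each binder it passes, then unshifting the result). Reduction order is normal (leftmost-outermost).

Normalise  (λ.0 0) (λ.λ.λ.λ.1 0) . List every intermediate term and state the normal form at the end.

  start: (λ.0 0) (λ.λ.λ.λ.1 0)
  [1] (λ.λ.λ.λ.1 0) (λ.λ.λ.λ.1 0)
  [2] λ.λ.λ.1 0

Answer: normal form = λ.λ.λ.1 0  (in 2 steps)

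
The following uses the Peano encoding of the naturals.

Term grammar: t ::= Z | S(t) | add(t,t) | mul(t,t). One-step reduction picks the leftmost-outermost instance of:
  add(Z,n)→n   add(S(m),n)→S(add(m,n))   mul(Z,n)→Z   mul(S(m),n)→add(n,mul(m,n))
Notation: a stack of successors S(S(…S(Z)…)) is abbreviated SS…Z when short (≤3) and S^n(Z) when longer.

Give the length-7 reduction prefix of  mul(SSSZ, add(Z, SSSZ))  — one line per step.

  start: mul(SSSZ, add(Z, SSSZ))
  step 1: add(add(Z, SSSZ), mul(SSZ, add(Z, SSSZ)))
  step 2: add(SSSZ, mul(SSZ, add(Z, SSSZ)))
  step 3: S(add(SSZ, mul(SSZ, add(Z, SSSZ))))
  step 4: S(S(add(SZ, mul(SSZ, add(Z, SSSZ)))))
  step 5: S(S(S(add(Z, mul(SSZ, add(Z, SSSZ))))))
  step 6: S(S(S(mul(SSZ, add(Z, SSSZ)))))
  step 7: S(S(S(add(add(Z, SSSZ), mul(SZ, add(Z, SSSZ))))))

Answer: after 7 steps: S(S(S(add(add(Z, SSSZ), mul(SZ, add(Z, SSSZ))))))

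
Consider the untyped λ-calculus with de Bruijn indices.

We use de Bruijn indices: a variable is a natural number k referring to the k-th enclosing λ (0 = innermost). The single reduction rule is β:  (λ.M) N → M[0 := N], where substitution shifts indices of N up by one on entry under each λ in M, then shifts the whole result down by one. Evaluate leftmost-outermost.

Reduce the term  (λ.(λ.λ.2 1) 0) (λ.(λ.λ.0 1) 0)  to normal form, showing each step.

  start: (λ.(λ.λ.2 1) 0) (λ.(λ.λ.0 1) 0)
  →1  (λ.λ.(λ.(λ.λ.0 1) 0) 1) (λ.(λ.λ.0 1) 0)
  →2  λ.(λ.(λ.λ.0 1) 0) (λ.(λ.λ.0 1) 0)
  →3  λ.(λ.λ.0 1) (λ.(λ.λ.0 1) 0)
  →4  λ.λ.0 (λ.(λ.λ.0 1) 0)
  →5  λ.λ.0 (λ.λ.0 1)

Answer: normal form = λ.λ.0 (λ.λ.0 1)  (in 5 steps)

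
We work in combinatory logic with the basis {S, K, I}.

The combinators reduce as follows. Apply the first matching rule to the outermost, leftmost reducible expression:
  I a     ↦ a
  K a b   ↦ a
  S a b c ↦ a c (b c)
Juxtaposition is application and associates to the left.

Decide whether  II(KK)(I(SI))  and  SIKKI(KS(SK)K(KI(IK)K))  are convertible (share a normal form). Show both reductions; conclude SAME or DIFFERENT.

Term A:
  start: II(KK)(I(SI))
  [1] I(KK)(I(SI))
  [2] KK(I(SI))
  [3] K

Term B:
  start: SIKKI(KS(SK)K(KI(IK)K))
  [1] IK(KK)I(KS(SK)K(KI(IK)K))
  [2] K(KK)I(KS(SK)K(KI(IK)K))
  [3] KK(KS(SK)K(KI(IK)K))
  [4] K

Answer: SAME — A ⇓ K, B ⇓ K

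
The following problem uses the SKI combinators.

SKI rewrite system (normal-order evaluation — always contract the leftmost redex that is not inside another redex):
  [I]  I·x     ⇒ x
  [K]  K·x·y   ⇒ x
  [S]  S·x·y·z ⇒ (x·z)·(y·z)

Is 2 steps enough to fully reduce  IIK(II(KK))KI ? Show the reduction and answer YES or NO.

  start: IIK(II(KK))KI
  →1  IK(II(KK))KI
  →2  K(II(KK))KI

Answer: NO — after 2 steps the term is K(II(KK))KI, not yet normal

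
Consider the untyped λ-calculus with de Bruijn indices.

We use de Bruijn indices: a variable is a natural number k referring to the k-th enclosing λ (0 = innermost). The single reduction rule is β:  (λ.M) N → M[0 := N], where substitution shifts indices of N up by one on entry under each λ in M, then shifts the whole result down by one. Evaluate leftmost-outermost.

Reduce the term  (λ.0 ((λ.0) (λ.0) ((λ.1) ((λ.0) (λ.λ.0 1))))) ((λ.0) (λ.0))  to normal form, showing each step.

  start: (λ.0 ((λ.0) (λ.0) ((λ.1) ((λ.0) (λ.λ.0 1))))) ((λ.0) (λ.0))
  →1  (λ.0) (λ.0) ((λ.0) (λ.0) ((λ.(λ.0) (λ.0)) ((λ.0) (λ.λ.0 1))))
  →2  (λ.0) ((λ.0) (λ.0) ((λ.(λ.0) (λ.0)) ((λ.0) (λ.λ.0 1))))
  →3  (λ.0) (λ.0) ((λ.(λ.0) (λ.0)) ((λ.0) (λ.λ.0 1)))
  →4  (λ.0) ((λ.(λ.0) (λ.0)) ((λ.0) (λ.λ.0 1)))
  →5  (λ.(λ.0) (λ.0)) ((λ.0) (λ.λ.0 1))
  →6  (λ.0) (λ.0)
  →7  λ.0

Answer: normal form = λ.0  (in 7 steps)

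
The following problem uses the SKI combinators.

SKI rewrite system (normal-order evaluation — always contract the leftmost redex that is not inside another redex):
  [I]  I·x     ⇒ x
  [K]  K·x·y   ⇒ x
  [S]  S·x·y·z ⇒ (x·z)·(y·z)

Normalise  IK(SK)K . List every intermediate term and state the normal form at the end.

  start: IK(SK)K
  →1  K(SK)K
  →2  SK

Answer: normal form = SK  (in 2 steps)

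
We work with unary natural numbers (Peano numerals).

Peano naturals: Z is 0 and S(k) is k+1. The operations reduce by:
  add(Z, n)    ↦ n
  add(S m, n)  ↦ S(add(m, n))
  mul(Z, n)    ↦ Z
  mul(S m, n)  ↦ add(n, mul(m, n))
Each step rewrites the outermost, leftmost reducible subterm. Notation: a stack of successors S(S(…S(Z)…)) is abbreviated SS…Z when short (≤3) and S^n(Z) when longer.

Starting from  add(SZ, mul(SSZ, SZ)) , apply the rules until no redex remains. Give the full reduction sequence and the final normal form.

  start: add(SZ, mul(SSZ, SZ))
  →1  S(add(Z, mul(SSZ, SZ)))
  →2  S(mul(SSZ, SZ))
  →3  S(add(SZ, mul(SZ, SZ)))
  →4  S(S(add(Z, mul(SZ, SZ))))
  →5  S(S(mul(SZ, SZ)))
  →6  S(S(add(SZ, mul(Z, SZ))))
  →7  S(S(S(add(Z, mul(Z, SZ)))))
  →8  S(S(S(mul(Z, SZ))))
  →9  SSSZ

Answer: normal form = SSSZ  (in 9 steps)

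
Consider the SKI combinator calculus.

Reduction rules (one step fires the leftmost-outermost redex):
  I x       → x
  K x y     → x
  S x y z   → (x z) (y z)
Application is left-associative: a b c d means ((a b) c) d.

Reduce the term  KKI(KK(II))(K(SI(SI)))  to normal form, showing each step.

  start: KKI(KK(II))(K(SI(SI)))
  [1] K(KK(II))(K(SI(SI)))
  [2] KK(II)
  [3] K

Answer: normal form = K  (in 3 steps)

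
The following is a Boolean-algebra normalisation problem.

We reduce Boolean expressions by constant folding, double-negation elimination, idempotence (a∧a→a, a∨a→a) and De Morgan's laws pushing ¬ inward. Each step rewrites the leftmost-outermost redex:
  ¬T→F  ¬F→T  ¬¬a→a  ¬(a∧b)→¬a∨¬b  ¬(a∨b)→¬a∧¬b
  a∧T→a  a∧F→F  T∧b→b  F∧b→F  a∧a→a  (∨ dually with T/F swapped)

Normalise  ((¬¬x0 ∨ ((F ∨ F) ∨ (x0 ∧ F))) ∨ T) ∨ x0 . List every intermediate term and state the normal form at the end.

Answer: normal form = T  (in 2 steps)

Working:
  start: ((¬¬x0 ∨ ((F ∨ F) ∨ (x0 ∧ F))) ∨ T) ∨ x0
  →1  T ∨ x0
  →2  T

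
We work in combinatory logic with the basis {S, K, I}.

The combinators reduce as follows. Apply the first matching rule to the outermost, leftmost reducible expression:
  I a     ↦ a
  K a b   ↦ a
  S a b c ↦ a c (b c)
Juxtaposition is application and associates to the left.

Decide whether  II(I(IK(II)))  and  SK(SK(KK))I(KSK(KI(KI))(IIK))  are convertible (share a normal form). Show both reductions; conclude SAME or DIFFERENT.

Answer: DIFFERENT — A ⇓ KI, B ⇓ SIK

Working:
Term A:
  start: II(I(IK(II)))
  [1] I(I(IK(II)))
  [2] I(IK(II))
  [3] IK(II)
  [4] K(II)
  [5] KI

Term B:
  start: SK(SK(KK))I(KSK(KI(KI))(IIK))
  [1] KI(SK(KK)I)(KSK(KI(KI))(IIK))
  [2] I(KSK(KI(KI))(IIK))
  [3] KSK(KI(KI))(IIK)
  [4] S(KI(KI))(IIK)
  [5] SI(IIK)
  [6] SI(IK)
  [7] SIK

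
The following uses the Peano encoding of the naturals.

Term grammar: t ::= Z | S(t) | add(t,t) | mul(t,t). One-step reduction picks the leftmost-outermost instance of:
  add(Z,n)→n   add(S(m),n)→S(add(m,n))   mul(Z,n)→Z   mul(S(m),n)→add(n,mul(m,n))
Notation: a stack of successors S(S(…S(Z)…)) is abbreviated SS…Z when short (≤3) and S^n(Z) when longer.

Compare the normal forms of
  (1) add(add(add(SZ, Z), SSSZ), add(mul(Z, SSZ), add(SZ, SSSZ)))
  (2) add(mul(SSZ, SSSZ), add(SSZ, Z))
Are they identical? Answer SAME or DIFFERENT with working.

Term A:
  start: add(add(add(SZ, Z), SSSZ), add(mul(Z, SSZ), add(SZ, SSSZ)))
  →1  add(add(S(add(Z, Z)), SSSZ), add(mul(Z, SSZ), add(SZ, SSSZ)))
  →2  add(S(add(add(Z, Z), SSSZ)), add(mul(Z, SSZ), add(SZ, SSSZ)))
  →3  S(add(add(add(Z, Z), SSSZ), add(mul(Z, SSZ), add(SZ, SSSZ))))
  →4  S(add(add(Z, SSSZ), add(mul(Z, SSZ), add(SZ, SSSZ))))
  →5  S(add(SSSZ, add(mul(Z, SSZ), add(SZ, SSSZ))))
  →6  S(S(add(SSZ, add(mul(Z, SSZ), add(SZ, SSSZ)))))
  →7  S(S(S(add(SZ, add(mul(Z, SSZ), add(SZ, SSSZ))))))
  →8  S(S(S(S(add(Z, add(mul(Z, SSZ), add(SZ, SSSZ)))))))
  →9  S(S(S(S(add(mul(Z, SSZ), add(SZ, SSSZ))))))
  →10  S(S(S(S(add(Z, add(SZ, SSSZ))))))
  →11  S(S(S(S(add(SZ, SSSZ)))))
  →12  S(S(S(S(S(add(Z, SSSZ))))))
  →13  S^8(Z)

Term B:
  start: add(mul(SSZ, SSSZ), add(SSZ, Z))
  →1  add(add(SSSZ, mul(SZ, SSSZ)), add(SSZ, Z))
  →2  add(S(add(SSZ, mul(SZ, SSSZ))), add(SSZ, Z))
  →3  S(add(add(SSZ, mul(SZ, SSSZ)), add(SSZ, Z)))
  →4  S(add(S(add(SZ, mul(SZ, SSSZ))), add(SSZ, Z)))
  →5  S(S(add(add(SZ, mul(SZ, SSSZ)), add(SSZ, Z))))
  →6  S(S(add(S(add(Z, mul(SZ, SSSZ))), add(SSZ, Z))))
  →7  S(S(S(add(add(Z, mul(SZ, SSSZ)), add(SSZ, Z)))))
  →8  S(S(S(add(mul(SZ, SSSZ), add(SSZ, Z)))))
  →9  S(S(S(add(add(SSSZ, mul(Z, SSSZ)), add(SSZ, Z)))))
  →10  S(S(S(add(S(add(SSZ, mul(Z, SSSZ))), add(SSZ, Z)))))
  →11  S(S(S(S(add(add(SSZ, mul(Z, SSSZ)), add(SSZ, Z))))))
  →12  S(S(S(S(add(S(add(SZ, mul(Z, SSSZ))), add(SSZ, Z))))))
  →13  S(S(S(S(S(add(add(SZ, mul(Z, SSSZ)), add(SSZ, Z)))))))
  →14  S(S(S(S(S(add(S(add(Z, mul(Z, SSSZ))), add(SSZ, Z)))))))
  →15  S(S(S(S(S(S(add(add(Z, mul(Z, SSSZ)), add(SSZ, Z))))))))
  →16  S(S(S(S(S(S(add(mul(Z, SSSZ), add(SSZ, Z))))))))
  →17  S(S(S(S(S(S(add(Z, add(SSZ, Z))))))))
  →18  S(S(S(S(S(S(add(SSZ, Z)))))))
  →19  S(S(S(S(S(S(S(add(SZ, Z))))))))
  →20  S(S(S(S(S(S(S(S(add(Z, Z)))))))))
  →21  S^8(Z)

Answer: SAME — A ⇓ S^8(Z), B ⇓ S^8(Z)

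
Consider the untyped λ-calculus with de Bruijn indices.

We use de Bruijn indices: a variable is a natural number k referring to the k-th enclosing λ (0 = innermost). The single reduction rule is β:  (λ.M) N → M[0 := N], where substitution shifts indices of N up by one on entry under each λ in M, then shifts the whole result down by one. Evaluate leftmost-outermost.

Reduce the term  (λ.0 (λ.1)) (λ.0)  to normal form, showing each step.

  start: (λ.0 (λ.1)) (λ.0)
  step 1: (λ.0) (λ.λ.0)
  step 2: λ.λ.0

Answer: normal form = λ.λ.0  (in 2 steps)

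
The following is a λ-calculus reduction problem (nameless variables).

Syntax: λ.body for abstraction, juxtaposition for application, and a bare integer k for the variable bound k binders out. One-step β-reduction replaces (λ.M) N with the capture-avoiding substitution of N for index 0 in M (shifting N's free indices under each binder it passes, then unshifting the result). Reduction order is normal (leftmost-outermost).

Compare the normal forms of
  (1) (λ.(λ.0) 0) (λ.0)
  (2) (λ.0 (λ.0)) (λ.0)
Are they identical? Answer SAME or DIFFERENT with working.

Answer: SAME — A ⇓ λ.0, B ⇓ λ.0

Working:
Term A:
  start: (λ.(λ.0) 0) (λ.0)
  →1  (λ.0) (λ.0)
  →2  λ.0

Term B:
  start: (λ.0 (λ.0)) (λ.0)
  →1  (λ.0) (λ.0)
  →2  λ.0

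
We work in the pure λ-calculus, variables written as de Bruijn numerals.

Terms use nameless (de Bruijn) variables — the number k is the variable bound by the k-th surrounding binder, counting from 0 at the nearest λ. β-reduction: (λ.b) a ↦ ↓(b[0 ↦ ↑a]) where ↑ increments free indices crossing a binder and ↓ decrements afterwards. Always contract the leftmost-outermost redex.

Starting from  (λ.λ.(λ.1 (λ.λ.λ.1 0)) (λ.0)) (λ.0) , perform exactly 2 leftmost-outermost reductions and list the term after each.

Answer: after 2 steps: λ.0 (λ.λ.λ.1 0)

Derivation:
  start: (λ.λ.(λ.1 (λ.λ.λ.1 0)) (λ.0)) (λ.0)
  [1] λ.(λ.1 (λ.λ.λ.1 0)) (λ.0)
  [2] λ.0 (λ.λ.λ.1 0)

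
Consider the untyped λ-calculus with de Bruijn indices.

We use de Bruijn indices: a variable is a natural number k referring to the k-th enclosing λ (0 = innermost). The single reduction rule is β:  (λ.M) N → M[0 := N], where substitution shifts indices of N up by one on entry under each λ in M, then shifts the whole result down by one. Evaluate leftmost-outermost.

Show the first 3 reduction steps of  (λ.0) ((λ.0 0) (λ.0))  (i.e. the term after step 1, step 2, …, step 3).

Answer: after 3 steps: λ.0

Derivation:
  start: (λ.0) ((λ.0 0) (λ.0))
  →1  (λ.0 0) (λ.0)
  →2  (λ.0) (λ.0)
  →3  λ.0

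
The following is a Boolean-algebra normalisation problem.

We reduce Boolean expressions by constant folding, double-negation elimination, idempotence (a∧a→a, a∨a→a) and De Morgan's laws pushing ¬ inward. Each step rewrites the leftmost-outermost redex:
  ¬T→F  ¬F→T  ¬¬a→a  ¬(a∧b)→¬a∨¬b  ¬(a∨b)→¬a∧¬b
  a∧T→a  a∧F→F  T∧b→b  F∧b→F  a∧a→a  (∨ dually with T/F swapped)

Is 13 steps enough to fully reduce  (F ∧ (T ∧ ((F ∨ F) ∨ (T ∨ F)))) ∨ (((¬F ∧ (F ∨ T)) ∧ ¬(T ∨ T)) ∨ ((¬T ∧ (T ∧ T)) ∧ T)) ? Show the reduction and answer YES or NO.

  start: (F ∧ (T ∧ ((F ∨ F) ∨ (T ∨ F)))) ∨ (((¬F ∧ (F ∨ T)) ∧ ¬(T ∨ T)) ∨ ((¬T ∧ (T ∧ T)) ∧ T))
  [1] F ∨ (((¬F ∧ (F ∨ T)) ∧ ¬(T ∨ T)) ∨ ((¬T ∧ (T ∧ T)) ∧ T))
  [2] ((¬F ∧ (F ∨ T)) ∧ ¬(T ∨ T)) ∨ ((¬T ∧ (T ∧ T)) ∧ T)
  [3] ((T ∧ (F ∨ T)) ∧ ¬(T ∨ T)) ∨ ((¬T ∧ (T ∧ T)) ∧ T)
  [4] ((F ∨ T) ∧ ¬(T ∨ T)) ∨ ((¬T ∧ (T ∧ T)) ∧ T)
  [5] (T ∧ ¬(T ∨ T)) ∨ ((¬T ∧ (T ∧ T)) ∧ T)
  [6] ¬(T ∨ T) ∨ ((¬T ∧ (T ∧ T)) ∧ T)
  [7] (¬T ∧ ¬T) ∨ ((¬T ∧ (T ∧ T)) ∧ T)
  [8] ¬T ∨ ((¬T ∧ (T ∧ T)) ∧ T)
  [9] F ∨ ((¬T ∧ (T ∧ T)) ∧ T)
  [10] (¬T ∧ (T ∧ T)) ∧ T
  [11] ¬T ∧ (T ∧ T)
  [12] F ∧ (T ∧ T)
  [13] F

Answer: YES — reaches normal form F in 13 ≤ 13 steps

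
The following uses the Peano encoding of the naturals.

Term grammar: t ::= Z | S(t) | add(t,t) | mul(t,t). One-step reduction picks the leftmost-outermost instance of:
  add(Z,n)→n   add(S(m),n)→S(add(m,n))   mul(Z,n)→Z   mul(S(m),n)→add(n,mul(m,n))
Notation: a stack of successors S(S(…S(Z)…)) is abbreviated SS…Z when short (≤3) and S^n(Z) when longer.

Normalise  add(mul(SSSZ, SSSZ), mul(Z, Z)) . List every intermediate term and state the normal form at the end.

  start: add(mul(SSSZ, SSSZ), mul(Z, Z))
  step 1: add(add(SSSZ, mul(SSZ, SSSZ)), mul(Z, Z))
  step 2: add(S(add(SSZ, mul(SSZ, SSSZ))), mul(Z, Z))
  step 3: S(add(add(SSZ, mul(SSZ, SSSZ)), mul(Z, Z)))
  step 4: S(add(S(add(SZ, mul(SSZ, SSSZ))), mul(Z, Z)))
  step 5: S(S(add(add(SZ, mul(SSZ, SSSZ)), mul(Z, Z))))
  step 6: S(S(add(S(add(Z, mul(SSZ, SSSZ))), mul(Z, Z))))
  step 7: S(S(S(add(add(Z, mul(SSZ, SSSZ)), mul(Z, Z)))))
  step 8: S(S(S(add(mul(SSZ, SSSZ), mul(Z, Z)))))
  step 9: S(S(S(add(add(SSSZ, mul(SZ, SSSZ)), mul(Z, Z)))))
  step 10: S(S(S(add(S(add(SSZ, mul(SZ, SSSZ))), mul(Z, Z)))))
  step 11: S(S(S(S(add(add(SSZ, mul(SZ, SSSZ)), mul(Z, Z))))))
  step 12: S(S(S(S(add(S(add(SZ, mul(SZ, SSSZ))), mul(Z, Z))))))
  step 13: S(S(S(S(S(add(add(SZ, mul(SZ, SSSZ)), mul(Z, Z)))))))
  step 14: S(S(S(S(S(add(S(add(Z, mul(SZ, SSSZ))), mul(Z, Z)))))))
  step 15: S(S(S(S(S(S(add(add(Z, mul(SZ, SSSZ)), mul(Z, Z))))))))
  step 16: S(S(S(S(S(S(add(mul(SZ, SSSZ), mul(Z, Z))))))))
  step 17: S(S(S(S(S(S(add(add(SSSZ, mul(Z, SSSZ)), mul(Z, Z))))))))
  step 18: S(S(S(S(S(S(add(S(add(SSZ, mul(Z, SSSZ))), mul(Z, Z))))))))
  step 19: S(S(S(S(S(S(S(add(add(SSZ, mul(Z, SSSZ)), mul(Z, Z)))))))))
  step 20: S(S(S(S(S(S(S(add(S(add(SZ, mul(Z, SSSZ))), mul(Z, Z)))))))))
  step 21: S(S(S(S(S(S(S(S(add(add(SZ, mul(Z, SSSZ)), mul(Z, Z))))))))))
  step 22: S(S(S(S(S(S(S(S(add(S(add(Z, mul(Z, SSSZ))), mul(Z, Z))))))))))
  step 23: S(S(S(S(S(S(S(S(S(add(add(Z, mul(Z, SSSZ)), mul(Z, Z)))))))))))
  step 24: S(S(S(S(S(S(S(S(S(add(mul(Z, SSSZ), mul(Z, Z)))))))))))
  step 25: S(S(S(S(S(S(S(S(S(add(Z, mul(Z, Z)))))))))))
  step 26: S(S(S(S(S(S(S(S(S(mul(Z, Z))))))))))
  step 27: S^9(Z)

Answer: normal form = S^9(Z)  (in 27 steps)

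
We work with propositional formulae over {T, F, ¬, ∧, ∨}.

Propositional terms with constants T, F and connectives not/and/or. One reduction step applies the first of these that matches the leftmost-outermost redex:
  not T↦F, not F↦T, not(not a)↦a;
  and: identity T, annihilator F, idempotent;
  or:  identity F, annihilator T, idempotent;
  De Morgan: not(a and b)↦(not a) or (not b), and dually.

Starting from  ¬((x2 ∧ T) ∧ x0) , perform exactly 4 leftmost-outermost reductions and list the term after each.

Answer: after 4 steps: ¬x2 ∨ ¬x0

Reduction:
  start: ¬((x2 ∧ T) ∧ x0)
  →1  ¬(x2 ∧ T) ∨ ¬x0
  →2  (¬x2 ∨ ¬T) ∨ ¬x0
  →3  (¬x2 ∨ F) ∨ ¬x0
  →4  ¬x2 ∨ ¬x0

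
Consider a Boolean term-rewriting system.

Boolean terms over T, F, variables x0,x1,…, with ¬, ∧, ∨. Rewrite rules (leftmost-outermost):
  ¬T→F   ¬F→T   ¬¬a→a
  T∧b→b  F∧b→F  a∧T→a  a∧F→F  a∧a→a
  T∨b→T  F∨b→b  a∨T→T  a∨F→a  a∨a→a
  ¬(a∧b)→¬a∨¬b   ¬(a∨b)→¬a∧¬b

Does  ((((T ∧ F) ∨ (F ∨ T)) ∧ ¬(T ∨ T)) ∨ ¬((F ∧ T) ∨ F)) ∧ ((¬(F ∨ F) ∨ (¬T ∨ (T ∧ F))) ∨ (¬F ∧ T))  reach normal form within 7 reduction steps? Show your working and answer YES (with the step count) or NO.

  start: ((((T ∧ F) ∨ (F ∨ T)) ∧ ¬(T ∨ T)) ∨ ¬((F ∧ T) ∨ F)) ∧ ((¬(F ∨ F) ∨ (¬T ∨ (T ∧ F))) ∨ (¬F ∧ T))
  [1] (((F ∨ (F ∨ T)) ∧ ¬(T ∨ T)) ∨ ¬((F ∧ T) ∨ F)) ∧ ((¬(F ∨ F) ∨ (¬T ∨ (T ∧ F))) ∨ (¬F ∧ T))
  [2] (((F ∨ T) ∧ ¬(T ∨ T)) ∨ ¬((F ∧ T) ∨ F)) ∧ ((¬(F ∨ F) ∨ (¬T ∨ (T ∧ F))) ∨ (¬F ∧ T))
  [3] ((T ∧ ¬(T ∨ T)) ∨ ¬((F ∧ T) ∨ F)) ∧ ((¬(F ∨ F) ∨ (¬T ∨ (T ∧ F))) ∨ (¬F ∧ T))
  [4] (¬(T ∨ T) ∨ ¬((F ∧ T) ∨ F)) ∧ ((¬(F ∨ F) ∨ (¬T ∨ (T ∧ F))) ∨ (¬F ∧ T))
  [5] ((¬T ∧ ¬T) ∨ ¬((F ∧ T) ∨ F)) ∧ ((¬(F ∨ F) ∨ (¬T ∨ (T ∧ F))) ∨ (¬F ∧ T))
  [6] (¬T ∨ ¬((F ∧ T) ∨ F)) ∧ ((¬(F ∨ F) ∨ (¬T ∨ (T ∧ F))) ∨ (¬F ∧ T))
  [7] (F ∨ ¬((F ∧ T) ∨ F)) ∧ ((¬(F ∨ F) ∨ (¬T ∨ (T ∧ F))) ∨ (¬F ∧ T))

Answer: NO — after 7 steps the term is (F ∨ ¬((F ∧ T) ∨ F)) ∧ ((¬(F ∨ F) ∨ (¬T ∨ (T ∧ F))) ∨ (¬F ∧ T)), not yet normal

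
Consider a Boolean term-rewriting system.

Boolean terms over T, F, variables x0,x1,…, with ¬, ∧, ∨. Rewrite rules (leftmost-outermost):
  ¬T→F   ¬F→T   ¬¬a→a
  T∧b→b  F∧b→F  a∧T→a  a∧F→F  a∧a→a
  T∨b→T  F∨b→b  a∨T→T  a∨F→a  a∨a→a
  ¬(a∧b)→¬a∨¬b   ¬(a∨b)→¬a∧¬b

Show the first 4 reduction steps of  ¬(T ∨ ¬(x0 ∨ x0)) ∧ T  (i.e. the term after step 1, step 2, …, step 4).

Answer: after 4 steps: F

Reduction:
  start: ¬(T ∨ ¬(x0 ∨ x0)) ∧ T
  →1  ¬(T ∨ ¬(x0 ∨ x0))
  →2  ¬T ∧ ¬¬(x0 ∨ x0)
  →3  F ∧ ¬¬(x0 ∨ x0)
  →4  F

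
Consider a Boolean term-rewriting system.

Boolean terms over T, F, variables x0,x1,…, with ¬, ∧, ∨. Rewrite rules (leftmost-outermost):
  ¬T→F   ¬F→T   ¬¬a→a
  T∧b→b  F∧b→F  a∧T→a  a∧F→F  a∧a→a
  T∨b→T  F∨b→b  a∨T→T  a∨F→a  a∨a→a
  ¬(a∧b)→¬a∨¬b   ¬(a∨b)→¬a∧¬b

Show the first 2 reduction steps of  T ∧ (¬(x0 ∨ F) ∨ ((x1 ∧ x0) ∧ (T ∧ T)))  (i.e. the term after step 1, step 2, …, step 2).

  start: T ∧ (¬(x0 ∨ F) ∨ ((x1 ∧ x0) ∧ (T ∧ T)))
  [1] ¬(x0 ∨ F) ∨ ((x1 ∧ x0) ∧ (T ∧ T))
  [2] (¬x0 ∧ ¬F) ∨ ((x1 ∧ x0) ∧ (T ∧ T))

Answer: after 2 steps: (¬x0 ∧ ¬F) ∨ ((x1 ∧ x0) ∧ (T ∧ T))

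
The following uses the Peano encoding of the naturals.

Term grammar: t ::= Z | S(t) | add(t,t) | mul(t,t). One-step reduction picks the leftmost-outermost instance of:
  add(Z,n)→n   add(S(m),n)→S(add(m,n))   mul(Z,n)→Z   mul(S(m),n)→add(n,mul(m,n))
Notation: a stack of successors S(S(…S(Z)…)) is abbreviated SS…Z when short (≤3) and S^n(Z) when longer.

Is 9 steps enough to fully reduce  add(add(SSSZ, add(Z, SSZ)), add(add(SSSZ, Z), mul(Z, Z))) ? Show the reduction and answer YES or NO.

Answer: NO — after 9 steps the term is S(S(S(S(add(SZ, add(add(SSSZ, Z), mul(Z, Z))))))), not yet normal

Reduction:
  start: add(add(SSSZ, add(Z, SSZ)), add(add(SSSZ, Z), mul(Z, Z)))
  [1] add(S(add(SSZ, add(Z, SSZ))), add(add(SSSZ, Z), mul(Z, Z)))
  [2] S(add(add(SSZ, add(Z, SSZ)), add(add(SSSZ, Z), mul(Z, Z))))
  [3] S(add(S(add(SZ, add(Z, SSZ))), add(add(SSSZ, Z), mul(Z, Z))))
  [4] S(S(add(add(SZ, add(Z, SSZ)), add(add(SSSZ, Z), mul(Z, Z)))))
  [5] S(S(add(S(add(Z, add(Z, SSZ))), add(add(SSSZ, Z), mul(Z, Z)))))
  [6] S(S(S(add(add(Z, add(Z, SSZ)), add(add(SSSZ, Z), mul(Z, Z))))))
  [7] S(S(S(add(add(Z, SSZ), add(add(SSSZ, Z), mul(Z, Z))))))
  [8] S(S(S(add(SSZ, add(add(SSSZ, Z), mul(Z, Z))))))
  [9] S(S(S(S(add(SZ, add(add(SSSZ, Z), mul(Z, Z)))))))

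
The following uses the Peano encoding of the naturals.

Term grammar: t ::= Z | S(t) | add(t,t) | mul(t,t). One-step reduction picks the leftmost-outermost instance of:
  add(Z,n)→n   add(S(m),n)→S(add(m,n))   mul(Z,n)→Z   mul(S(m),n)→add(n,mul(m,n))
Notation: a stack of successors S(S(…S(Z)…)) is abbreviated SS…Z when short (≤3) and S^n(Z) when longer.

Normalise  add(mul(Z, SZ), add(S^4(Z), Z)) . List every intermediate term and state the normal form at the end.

  start: add(mul(Z, SZ), add(S^4(Z), Z))
  →1  add(Z, add(S^4(Z), Z))
  →2  add(S^4(Z), Z)
  →3  S(add(SSSZ, Z))
  →4  S(S(add(SSZ, Z)))
  →5  S(S(S(add(SZ, Z))))
  →6  S(S(S(S(add(Z, Z)))))
  →7  S^4(Z)

Answer: normal form = S^4(Z)  (in 7 steps)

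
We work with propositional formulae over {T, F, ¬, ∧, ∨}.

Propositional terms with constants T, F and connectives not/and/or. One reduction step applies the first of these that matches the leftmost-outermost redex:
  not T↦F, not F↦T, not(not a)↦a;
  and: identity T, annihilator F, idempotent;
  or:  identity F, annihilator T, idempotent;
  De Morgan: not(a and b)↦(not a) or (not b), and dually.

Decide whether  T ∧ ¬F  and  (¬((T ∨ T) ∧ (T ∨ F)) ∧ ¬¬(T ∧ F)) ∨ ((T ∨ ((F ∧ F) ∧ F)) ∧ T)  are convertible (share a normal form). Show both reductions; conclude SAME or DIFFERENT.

Answer: SAME — A ⇓ T, B ⇓ T

Reduction:
Term A:
  start: T ∧ ¬F
  →1  ¬F
  →2  T

Term B:
  start: (¬((T ∨ T) ∧ (T ∨ F)) ∧ ¬¬(T ∧ F)) ∨ ((T ∨ ((F ∧ F) ∧ F)) ∧ T)
  →1  ((¬(T ∨ T) ∨ ¬(T ∨ F)) ∧ ¬¬(T ∧ F)) ∨ ((T ∨ ((F ∧ F) ∧ F)) ∧ T)
  →2  (((¬T ∧ ¬T) ∨ ¬(T ∨ F)) ∧ ¬¬(T ∧ F)) ∨ ((T ∨ ((F ∧ F) ∧ F)) ∧ T)
  →3  ((¬T ∨ ¬(T ∨ F)) ∧ ¬¬(T ∧ F)) ∨ ((T ∨ ((F ∧ F) ∧ F)) ∧ T)
  →4  ((F ∨ ¬(T ∨ F)) ∧ ¬¬(T ∧ F)) ∨ ((T ∨ ((F ∧ F) ∧ F)) ∧ T)
  →5  (¬(T ∨ F) ∧ ¬¬(T ∧ F)) ∨ ((T ∨ ((F ∧ F) ∧ F)) ∧ T)
  →6  ((¬T ∧ ¬F) ∧ ¬¬(T ∧ F)) ∨ ((T ∨ ((F ∧ F) ∧ F)) ∧ T)
  →7  ((F ∧ ¬F) ∧ ¬¬(T ∧ F)) ∨ ((T ∨ ((F ∧ F) ∧ F)) ∧ T)
  →8  (F ∧ ¬¬(T ∧ F)) ∨ ((T ∨ ((F ∧ F) ∧ F)) ∧ T)
  →9  F ∨ ((T ∨ ((F ∧ F) ∧ F)) ∧ T)
  →10  (T ∨ ((F ∧ F) ∧ F)) ∧ T
  →11  T ∨ ((F ∧ F) ∧ F)
  →12  T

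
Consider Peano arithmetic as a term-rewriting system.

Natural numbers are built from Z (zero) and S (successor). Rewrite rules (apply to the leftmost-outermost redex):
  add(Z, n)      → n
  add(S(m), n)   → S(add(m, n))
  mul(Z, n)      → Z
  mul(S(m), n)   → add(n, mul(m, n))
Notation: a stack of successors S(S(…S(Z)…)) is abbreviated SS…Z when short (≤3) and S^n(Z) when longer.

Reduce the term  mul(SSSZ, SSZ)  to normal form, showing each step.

Answer: normal form = S^6(Z)  (in 13 steps)

Derivation:
  start: mul(SSSZ, SSZ)
  →1  add(SSZ, mul(SSZ, SSZ))
  →2  S(add(SZ, mul(SSZ, SSZ)))
  →3  S(S(add(Z, mul(SSZ, SSZ))))
  →4  S(S(mul(SSZ, SSZ)))
  →5  S(S(add(SSZ, mul(SZ, SSZ))))
  →6  S(S(S(add(SZ, mul(SZ, SSZ)))))
  →7  S(S(S(S(add(Z, mul(SZ, SSZ))))))
  →8  S(S(S(S(mul(SZ, SSZ)))))
  →9  S(S(S(S(add(SSZ, mul(Z, SSZ))))))
  →10  S(S(S(S(S(add(SZ, mul(Z, SSZ)))))))
  →11  S(S(S(S(S(S(add(Z, mul(Z, SSZ))))))))
  →12  S(S(S(S(S(S(mul(Z, SSZ)))))))
  →13  S^6(Z)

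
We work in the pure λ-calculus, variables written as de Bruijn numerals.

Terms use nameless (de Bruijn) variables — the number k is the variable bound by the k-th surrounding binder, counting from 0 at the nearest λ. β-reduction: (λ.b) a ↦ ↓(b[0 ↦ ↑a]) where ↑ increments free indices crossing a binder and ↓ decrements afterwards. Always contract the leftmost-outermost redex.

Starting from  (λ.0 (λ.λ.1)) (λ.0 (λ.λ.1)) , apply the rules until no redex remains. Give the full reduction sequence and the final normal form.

Answer: normal form = λ.λ.λ.1  (in 3 steps)

Derivation:
  start: (λ.0 (λ.λ.1)) (λ.0 (λ.λ.1))
  step 1: (λ.0 (λ.λ.1)) (λ.λ.1)
  step 2: (λ.λ.1) (λ.λ.1)
  step 3: λ.λ.λ.1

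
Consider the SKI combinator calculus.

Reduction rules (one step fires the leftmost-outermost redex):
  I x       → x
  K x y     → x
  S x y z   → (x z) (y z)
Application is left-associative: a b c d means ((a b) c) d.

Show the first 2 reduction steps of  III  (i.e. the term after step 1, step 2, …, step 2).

Answer: after 2 steps: I

Working:
  start: III
  →1  II
  →2  I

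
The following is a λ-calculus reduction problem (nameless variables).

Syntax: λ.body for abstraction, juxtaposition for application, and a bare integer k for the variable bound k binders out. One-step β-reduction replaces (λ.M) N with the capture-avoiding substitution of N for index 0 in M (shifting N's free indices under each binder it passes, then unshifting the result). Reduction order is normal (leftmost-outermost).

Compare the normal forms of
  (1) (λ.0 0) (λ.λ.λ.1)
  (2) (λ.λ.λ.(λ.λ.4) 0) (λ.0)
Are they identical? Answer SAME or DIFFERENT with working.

Answer: DIFFERENT — A ⇓ λ.λ.1, B ⇓ λ.λ.λ.λ.0

Working:
Term A:
  start: (λ.0 0) (λ.λ.λ.1)
  [1] (λ.λ.λ.1) (λ.λ.λ.1)
  [2] λ.λ.1

Term B:
  start: (λ.λ.λ.(λ.λ.4) 0) (λ.0)
  [1] λ.λ.(λ.λ.λ.0) 0
  [2] λ.λ.λ.λ.0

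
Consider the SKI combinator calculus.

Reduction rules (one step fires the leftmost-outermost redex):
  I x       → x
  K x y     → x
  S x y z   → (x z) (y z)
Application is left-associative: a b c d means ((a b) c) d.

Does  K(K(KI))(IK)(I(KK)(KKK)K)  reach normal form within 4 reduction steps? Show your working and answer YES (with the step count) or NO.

Answer: YES — reaches normal form KI in 2 ≤ 4 steps

Reduction:
  start: K(K(KI))(IK)(I(KK)(KKK)K)
  →1  K(KI)(I(KK)(KKK)K)
  →2  KI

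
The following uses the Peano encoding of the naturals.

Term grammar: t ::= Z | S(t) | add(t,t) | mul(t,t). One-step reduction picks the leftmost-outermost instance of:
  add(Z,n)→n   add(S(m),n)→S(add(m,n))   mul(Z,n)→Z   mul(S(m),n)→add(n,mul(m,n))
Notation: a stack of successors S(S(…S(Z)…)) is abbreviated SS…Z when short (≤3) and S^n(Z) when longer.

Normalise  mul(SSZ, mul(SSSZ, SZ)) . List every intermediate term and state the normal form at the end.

Answer: normal form = S^6(Z)  (in 31 steps)

Derivation:
  start: mul(SSZ, mul(SSSZ, SZ))
  →1  add(mul(SSSZ, SZ), mul(SZ, mul(SSSZ, SZ)))
  →2  add(add(SZ, mul(SSZ, SZ)), mul(SZ, mul(SSSZ, SZ)))
  →3  add(S(add(Z, mul(SSZ, SZ))), mul(SZ, mul(SSSZ, SZ)))
  →4  S(add(add(Z, mul(SSZ, SZ)), mul(SZ, mul(SSSZ, SZ))))
  →5  S(add(mul(SSZ, SZ), mul(SZ, mul(SSSZ, SZ))))
  →6  S(add(add(SZ, mul(SZ, SZ)), mul(SZ, mul(SSSZ, SZ))))
  →7  S(add(S(add(Z, mul(SZ, SZ))), mul(SZ, mul(SSSZ, SZ))))
  →8  S(S(add(add(Z, mul(SZ, SZ)), mul(SZ, mul(SSSZ, SZ)))))
  →9  S(S(add(mul(SZ, SZ), mul(SZ, mul(SSSZ, SZ)))))
  →10  S(S(add(add(SZ, mul(Z, SZ)), mul(SZ, mul(SSSZ, SZ)))))
  →11  S(S(add(S(add(Z, mul(Z, SZ))), mul(SZ, mul(SSSZ, SZ)))))
  →12  S(S(S(add(add(Z, mul(Z, SZ)), mul(SZ, mul(SSSZ, SZ))))))
  →13  S(S(S(add(mul(Z, SZ), mul(SZ, mul(SSSZ, SZ))))))
  →14  S(S(S(add(Z, mul(SZ, mul(SSSZ, SZ))))))
  →15  S(S(S(mul(SZ, mul(SSSZ, SZ)))))
  →16  S(S(S(add(mul(SSSZ, SZ), mul(Z, mul(SSSZ, SZ))))))
  →17  S(S(S(add(add(SZ, mul(SSZ, SZ)), mul(Z, mul(SSSZ, SZ))))))
  →18  S(S(S(add(S(add(Z, mul(SSZ, SZ))), mul(Z, mul(SSSZ, SZ))))))
  →19  S(S(S(S(add(add(Z, mul(SSZ, SZ)), mul(Z, mul(SSSZ, SZ)))))))
  →20  S(S(S(S(add(mul(SSZ, SZ), mul(Z, mul(SSSZ, SZ)))))))
  →21  S(S(S(S(add(add(SZ, mul(SZ, SZ)), mul(Z, mul(SSSZ, SZ)))))))
  →22  S(S(S(S(add(S(add(Z, mul(SZ, SZ))), mul(Z, mul(SSSZ, SZ)))))))
  →23  S(S(S(S(S(add(add(Z, mul(SZ, SZ)), mul(Z, mul(SSSZ, SZ))))))))
  →24  S(S(S(S(S(add(mul(SZ, SZ), mul(Z, mul(SSSZ, SZ))))))))
  →25  S(S(S(S(S(add(add(SZ, mul(Z, SZ)), mul(Z, mul(SSSZ, SZ))))))))
  →26  S(S(S(S(S(add(S(add(Z, mul(Z, SZ))), mul(Z, mul(SSSZ, SZ))))))))
  →27  S(S(S(S(S(S(add(add(Z, mul(Z, SZ)), mul(Z, mul(SSSZ, SZ)))))))))
  →28  S(S(S(S(S(S(add(mul(Z, SZ), mul(Z, mul(SSSZ, SZ)))))))))
  →29  S(S(S(S(S(S(add(Z, mul(Z, mul(SSSZ, SZ)))))))))
  →30  S(S(S(S(S(S(mul(Z, mul(SSSZ, SZ))))))))
  →31  S^6(Z)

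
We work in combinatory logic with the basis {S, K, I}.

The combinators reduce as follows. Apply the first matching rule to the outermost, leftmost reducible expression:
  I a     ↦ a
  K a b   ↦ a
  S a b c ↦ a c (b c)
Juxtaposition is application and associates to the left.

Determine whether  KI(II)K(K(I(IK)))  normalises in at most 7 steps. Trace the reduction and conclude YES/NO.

  start: KI(II)K(K(I(IK)))
  step 1: IK(K(I(IK)))
  step 2: K(K(I(IK)))
  step 3: K(K(IK))
  step 4: K(KK)

Answer: YES — reaches normal form K(KK) in 4 ≤ 7 steps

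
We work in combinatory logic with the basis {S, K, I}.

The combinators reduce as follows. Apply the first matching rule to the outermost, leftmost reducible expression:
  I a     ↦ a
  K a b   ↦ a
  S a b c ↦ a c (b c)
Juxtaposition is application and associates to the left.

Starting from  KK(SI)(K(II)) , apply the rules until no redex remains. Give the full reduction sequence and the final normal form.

Answer: normal form = K(KI)  (in 2 steps)

Reduction:
  start: KK(SI)(K(II))
  →1  K(K(II))
  →2  K(KI)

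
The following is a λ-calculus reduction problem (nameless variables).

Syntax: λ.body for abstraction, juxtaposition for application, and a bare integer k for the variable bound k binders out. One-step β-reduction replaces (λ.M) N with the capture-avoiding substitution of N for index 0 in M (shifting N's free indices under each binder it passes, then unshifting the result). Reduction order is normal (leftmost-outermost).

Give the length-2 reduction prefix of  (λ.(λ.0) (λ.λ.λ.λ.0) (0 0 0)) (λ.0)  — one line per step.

Answer: after 2 steps: (λ.λ.λ.λ.0) ((λ.0) (λ.0) (λ.0))

Derivation:
  start: (λ.(λ.0) (λ.λ.λ.λ.0) (0 0 0)) (λ.0)
  →1  (λ.0) (λ.λ.λ.λ.0) ((λ.0) (λ.0) (λ.0))
  →2  (λ.λ.λ.λ.0) ((λ.0) (λ.0) (λ.0))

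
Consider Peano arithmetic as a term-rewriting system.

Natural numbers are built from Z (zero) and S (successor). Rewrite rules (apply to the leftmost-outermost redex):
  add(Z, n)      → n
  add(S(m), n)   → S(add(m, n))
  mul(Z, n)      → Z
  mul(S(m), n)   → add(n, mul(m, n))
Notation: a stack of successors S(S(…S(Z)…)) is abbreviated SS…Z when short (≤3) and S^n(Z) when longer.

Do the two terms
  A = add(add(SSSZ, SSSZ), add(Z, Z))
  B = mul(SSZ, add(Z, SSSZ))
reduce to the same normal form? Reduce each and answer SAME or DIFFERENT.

Answer: SAME — A ⇓ S^6(Z), B ⇓ S^6(Z)

Working:
Term A:
  start: add(add(SSSZ, SSSZ), add(Z, Z))
  →1  add(S(add(SSZ, SSSZ)), add(Z, Z))
  →2  S(add(add(SSZ, SSSZ), add(Z, Z)))
  →3  S(add(S(add(SZ, SSSZ)), add(Z, Z)))
  →4  S(S(add(add(SZ, SSSZ), add(Z, Z))))
  →5  S(S(add(S(add(Z, SSSZ)), add(Z, Z))))
  →6  S(S(S(add(add(Z, SSSZ), add(Z, Z)))))
  →7  S(S(S(add(SSSZ, add(Z, Z)))))
  →8  S(S(S(S(add(SSZ, add(Z, Z))))))
  →9  S(S(S(S(S(add(SZ, add(Z, Z)))))))
  →10  S(S(S(S(S(S(add(Z, add(Z, Z))))))))
  →11  S(S(S(S(S(S(add(Z, Z)))))))
  →12  S^6(Z)

Term B:
  start: mul(SSZ, add(Z, SSSZ))
  →1  add(add(Z, SSSZ), mul(SZ, add(Z, SSSZ)))
  →2  add(SSSZ, mul(SZ, add(Z, SSSZ)))
  →3  S(add(SSZ, mul(SZ, add(Z, SSSZ))))
  →4  S(S(add(SZ, mul(SZ, add(Z, SSSZ)))))
  →5  S(S(S(add(Z, mul(SZ, add(Z, SSSZ))))))
  →6  S(S(S(mul(SZ, add(Z, SSSZ)))))
  →7  S(S(S(add(add(Z, SSSZ), mul(Z, add(Z, SSSZ))))))
  →8  S(S(S(add(SSSZ, mul(Z, add(Z, SSSZ))))))
  →9  S(S(S(S(add(SSZ, mul(Z, add(Z, SSSZ)))))))
  →10  S(S(S(S(S(add(SZ, mul(Z, add(Z, SSSZ))))))))
  →11  S(S(S(S(S(S(add(Z, mul(Z, add(Z, SSSZ)))))))))
  →12  S(S(S(S(S(S(mul(Z, add(Z, SSSZ))))))))
  →13  S^6(Z)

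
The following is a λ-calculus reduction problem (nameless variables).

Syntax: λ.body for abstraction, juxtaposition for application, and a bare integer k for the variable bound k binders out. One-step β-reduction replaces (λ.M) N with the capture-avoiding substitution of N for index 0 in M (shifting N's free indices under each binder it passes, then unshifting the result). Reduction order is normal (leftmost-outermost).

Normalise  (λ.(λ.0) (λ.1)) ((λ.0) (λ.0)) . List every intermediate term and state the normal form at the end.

  start: (λ.(λ.0) (λ.1)) ((λ.0) (λ.0))
  [1] (λ.0) (λ.(λ.0) (λ.0))
  [2] λ.(λ.0) (λ.0)
  [3] λ.λ.0

Answer: normal form = λ.λ.0  (in 3 steps)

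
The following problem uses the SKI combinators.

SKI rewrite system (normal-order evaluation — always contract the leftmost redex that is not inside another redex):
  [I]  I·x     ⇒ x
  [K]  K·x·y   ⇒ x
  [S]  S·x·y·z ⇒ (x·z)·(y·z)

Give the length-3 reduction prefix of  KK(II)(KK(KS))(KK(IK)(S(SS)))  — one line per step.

Answer: after 3 steps: K

Reduction:
  start: KK(II)(KK(KS))(KK(IK)(S(SS)))
  →1  K(KK(KS))(KK(IK)(S(SS)))
  →2  KK(KS)
  →3  K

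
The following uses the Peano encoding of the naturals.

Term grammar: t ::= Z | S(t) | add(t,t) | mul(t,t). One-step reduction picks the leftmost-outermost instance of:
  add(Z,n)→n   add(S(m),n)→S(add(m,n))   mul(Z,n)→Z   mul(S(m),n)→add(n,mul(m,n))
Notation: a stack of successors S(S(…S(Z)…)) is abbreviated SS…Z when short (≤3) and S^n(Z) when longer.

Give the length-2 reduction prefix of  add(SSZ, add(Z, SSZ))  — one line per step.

Answer: after 2 steps: S(S(add(Z, add(Z, SSZ))))

Derivation:
  start: add(SSZ, add(Z, SSZ))
  step 1: S(add(SZ, add(Z, SSZ)))
  step 2: S(S(add(Z, add(Z, SSZ))))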